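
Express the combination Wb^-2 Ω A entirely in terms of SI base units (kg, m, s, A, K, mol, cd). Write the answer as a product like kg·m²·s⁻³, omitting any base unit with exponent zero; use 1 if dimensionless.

Wb = kg·m²·s⁻²·A⁻¹.
So Wb⁻² = kg⁻²·m⁻⁴·s⁴·A².
Ω = kg·m²·s⁻³·A⁻².
Combining: Wb⁻²·Ω·A = (kg⁻²·m⁻⁴·s⁴·A²) · (kg·m²·s⁻³·A⁻²) · A = kg⁻¹·m⁻²·s·A.

kg⁻¹·m⁻²·s·A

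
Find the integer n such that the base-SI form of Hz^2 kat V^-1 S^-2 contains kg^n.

1

Hz = s⁻¹.
So Hz² = s⁻².
kat = s⁻¹·mol.
V = kg·m²·s⁻³·A⁻¹.
So V⁻¹ = kg⁻¹·m⁻²·s³·A.
S = kg⁻¹·m⁻²·s³·A².
So S⁻² = kg²·m⁴·s⁻⁶·A⁻⁴.
Combining: Hz²·kat·V⁻¹·S⁻² = s⁻² · (s⁻¹·mol) · (kg⁻¹·m⁻²·s³·A) · (kg²·m⁴·s⁻⁶·A⁻⁴) = kg·m²·s⁻⁶·A⁻³·mol.
The exponent of kg is 1.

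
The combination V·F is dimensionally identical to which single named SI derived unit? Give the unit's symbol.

C

V = kg·m²·s⁻³·A⁻¹.
F = kg⁻¹·m⁻²·s⁴·A².
Combining: V·F = (kg·m²·s⁻³·A⁻¹) · (kg⁻¹·m⁻²·s⁴·A²) = s·A.
s·A is the base-SI form of the coulomb.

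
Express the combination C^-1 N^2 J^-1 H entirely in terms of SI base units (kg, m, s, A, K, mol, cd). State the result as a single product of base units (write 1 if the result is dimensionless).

kg²·m²·s⁻⁵·A⁻³

C = A·s = s·A (charge = current × time).
So C⁻¹ = s⁻¹·A⁻¹.
N = kg·m/s² = kg·m·s⁻² (force = mass × acceleration).
So N² = kg²·m²·s⁻⁴.
J = N·m (work = force × distance),
    = kg·m²·s⁻².
So J⁻¹ = kg⁻¹·m⁻²·s².
H = Wb/A (inductance = flux per current),
    = kg·m²·s⁻²·A⁻².
Combining: C⁻¹·N²·J⁻¹·H = (s⁻¹·A⁻¹) · (kg²·m²·s⁻⁴) · (kg⁻¹·m⁻²·s²) · (kg·m²·s⁻²·A⁻²) = kg²·m²·s⁻⁵·A⁻³.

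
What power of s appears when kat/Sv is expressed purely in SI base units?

1

kat = mol/s = s⁻¹·mol (catalytic activity).
Sv = J/kg (equivalent dose = energy per mass),
    = m²·s⁻².
So Sv⁻¹ = m⁻²·s².
Combining: kat·Sv⁻¹ = (s⁻¹·mol) · (m⁻²·s²) = m⁻²·s·mol.
The exponent of s is 1.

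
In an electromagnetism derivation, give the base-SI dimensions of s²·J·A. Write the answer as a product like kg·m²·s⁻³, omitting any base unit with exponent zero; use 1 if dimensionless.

J = N·m (work = force × distance),
    = kg·m²·s⁻².
Combining: s²·J·A = s² · (kg·m²·s⁻²) · A = kg·m²·A.

kg·m²·A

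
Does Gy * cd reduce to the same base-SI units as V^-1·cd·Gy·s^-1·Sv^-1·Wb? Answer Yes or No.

Left side:
  Gy = J/kg (absorbed dose = energy per mass),
      = m²·s⁻².
  Combining: Gy·cd = (m²·s⁻²) · cd = m²·s⁻²·cd.
Right side:
  V = W/A (potential = power per current),
      = kg·m²·s⁻³·A⁻¹.
  So V⁻¹ = kg⁻¹·m⁻²·s³·A.
  Gy = J/kg (absorbed dose = energy per mass),
      = m²·s⁻².
  Sv = J/kg (equivalent dose = energy per mass),
      = m²·s⁻².
  So Sv⁻¹ = m⁻²·s².
  Wb = V·s (flux: a volt is a weber per second),
      = kg·m²·s⁻²·A⁻¹.
  Combining: V⁻¹·cd·Gy·s⁻¹·Sv⁻¹·Wb = (kg⁻¹·m⁻²·s³·A) · cd · (m²·s⁻²) · s⁻¹ · (m⁻²·s²) · (kg·m²·s⁻²·A⁻¹) = cd.
Left is m²·s⁻²·cd; right is cd — different.

No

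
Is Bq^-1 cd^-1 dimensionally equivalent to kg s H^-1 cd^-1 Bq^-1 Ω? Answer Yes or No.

No

Left side:
  Bq = 1/s = s⁻¹ (activity is decays per second).
  So Bq⁻¹ = s.
  Combining: Bq⁻¹·cd⁻¹ = s · cd⁻¹ = s·cd⁻¹.
Right side:
  H = Wb/A (inductance = flux per current),
      = kg·m²·s⁻²·A⁻².
  So H⁻¹ = kg⁻¹·m⁻²·s²·A².
  Bq = 1/s = s⁻¹ (activity is decays per second).
  So Bq⁻¹ = s.
  Ω = V/A (resistance = voltage per current),
      = kg·m²·s⁻³·A⁻².
  Combining: kg·s·H⁻¹·cd⁻¹·Bq⁻¹·Ω = kg · s · (kg⁻¹·m⁻²·s²·A²) · cd⁻¹ · s · (kg·m²·s⁻³·A⁻²) = kg·s·cd⁻¹.
Left is s·cd⁻¹; right is kg·s·cd⁻¹ — different.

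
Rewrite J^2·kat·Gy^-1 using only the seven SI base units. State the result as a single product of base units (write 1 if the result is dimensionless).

J = N·m (work = force × distance),
    = kg·m²·s⁻².
So J² = kg²·m⁴·s⁻⁴.
kat = mol/s = s⁻¹·mol (catalytic activity).
Gy = J/kg (absorbed dose = energy per mass),
    = m²·s⁻².
So Gy⁻¹ = m⁻²·s².
Combining: J²·kat·Gy⁻¹ = (kg²·m⁴·s⁻⁴) · (s⁻¹·mol) · (m⁻²·s²) = kg²·m²·s⁻³·mol.

kg²·m²·s⁻³·mol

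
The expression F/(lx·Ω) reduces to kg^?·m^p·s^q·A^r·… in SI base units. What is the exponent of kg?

-2

lx = lm/m² (illuminance = luminous flux per area),
    = m⁻²·cd.
So lx⁻¹ = m²·cd⁻¹.
F = C/V (capacitance = charge per voltage),
    = A·s/(kg·m²·s⁻³·A⁻¹) (substituting C and V),
    = kg⁻¹·m⁻²·s⁴·A².
Ω = V/A (resistance = voltage per current),
    = kg·m²·s⁻³·A⁻².
So Ω⁻¹ = kg⁻¹·m⁻²·s³·A².
Combining: lx⁻¹·F·Ω⁻¹ = (m²·cd⁻¹) · (kg⁻¹·m⁻²·s⁴·A²) · (kg⁻¹·m⁻²·s³·A²) = kg⁻²·m⁻²·s⁷·A⁴·cd⁻¹.
The exponent of kg is -2.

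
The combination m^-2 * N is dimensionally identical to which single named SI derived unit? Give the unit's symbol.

N = kg·m·s⁻².
Combining: m⁻²·N = m⁻² · (kg·m·s⁻²) = kg·m⁻¹·s⁻².
kg·m⁻¹·s⁻² is the base-SI form of the pascal.

Pa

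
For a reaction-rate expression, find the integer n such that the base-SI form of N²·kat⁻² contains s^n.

-2

N = kg·m/s² = kg·m·s⁻² (force = mass × acceleration).
So N² = kg²·m²·s⁻⁴.
kat = mol/s = s⁻¹·mol (catalytic activity).
So kat⁻² = s²·mol⁻².
Combining: N²·kat⁻² = (kg²·m²·s⁻⁴) · (s²·mol⁻²) = kg²·m²·s⁻²·mol⁻².
The exponent of s is -2.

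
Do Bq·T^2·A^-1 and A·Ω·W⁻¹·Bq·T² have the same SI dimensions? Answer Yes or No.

Left side:
  Bq = 1/s = s⁻¹ (activity is decays per second).
  T = Wb/m² (flux density = flux per area),
      = kg·s⁻²·A⁻¹.
  So T² = kg²·s⁻⁴·A⁻².
  Combining: Bq·T²·A⁻¹ = s⁻¹ · (kg²·s⁻⁴·A⁻²) · A⁻¹ = kg²·s⁻⁵·A⁻³.
Right side:
  Ω = V/A (resistance = voltage per current),
      = kg·m²·s⁻³·A⁻².
  W = J/s (power = energy per time),
      = kg·m²·s⁻³.
  So W⁻¹ = kg⁻¹·m⁻²·s³.
  Bq = 1/s = s⁻¹ (activity is decays per second).
  T = Wb/m² (flux density = flux per area),
      = kg·s⁻²·A⁻¹.
  So T² = kg²·s⁻⁴·A⁻².
  Combining: A·Ω·W⁻¹·Bq·T² = A · (kg·m²·s⁻³·A⁻²) · (kg⁻¹·m⁻²·s³) · s⁻¹ · (kg²·s⁻⁴·A⁻²) = kg²·s⁻⁵·A⁻³.
Both reduce to kg²·s⁻⁵·A⁻³.

Yes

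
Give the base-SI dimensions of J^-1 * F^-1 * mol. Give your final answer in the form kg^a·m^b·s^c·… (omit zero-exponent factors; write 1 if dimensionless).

J = N·m (work = force × distance),
    = kg·m²·s⁻².
So J⁻¹ = kg⁻¹·m⁻²·s².
F = C/V (capacitance = charge per voltage),
    = A·s/(kg·m²·s⁻³·A⁻¹) (substituting C and V),
    = kg⁻¹·m⁻²·s⁴·A².
So F⁻¹ = kg·m²·s⁻⁴·A⁻².
Combining: J⁻¹·F⁻¹·mol = (kg⁻¹·m⁻²·s²) · (kg·m²·s⁻⁴·A⁻²) · mol = s⁻²·A⁻²·mol.

s⁻²·A⁻²·mol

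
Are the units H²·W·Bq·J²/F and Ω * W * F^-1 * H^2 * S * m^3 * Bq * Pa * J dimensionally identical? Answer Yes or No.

Left side:
  F = C/V (capacitance = charge per voltage),
      = A·s/(kg·m²·s⁻³·A⁻¹) (substituting C and V),
      = kg⁻¹·m⁻²·s⁴·A².
  So F⁻¹ = kg·m²·s⁻⁴·A⁻².
  H = Wb/A (inductance = flux per current),
      = kg·m²·s⁻²·A⁻².
  So H² = kg²·m⁴·s⁻⁴·A⁻⁴.
  W = J/s (power = energy per time),
      = kg·m²·s⁻³.
  Bq = 1/s = s⁻¹ (activity is decays per second).
  J = N·m (work = force × distance),
      = kg·m²·s⁻².
  So J² = kg²·m⁴·s⁻⁴.
  Combining: F⁻¹·H²·W·Bq·J² = (kg·m²·s⁻⁴·A⁻²) · (kg²·m⁴·s⁻⁴·A⁻⁴) · (kg·m²·s⁻³) · s⁻¹ · (kg²·m⁴·s⁻⁴) = kg⁶·m¹²·s⁻¹⁶·A⁻⁶.
Right side:
  Ω = V/A (resistance = voltage per current),
      = kg·m²·s⁻³·A⁻².
  W = J/s (power = energy per time),
      = kg·m²·s⁻³.
  F = C/V (capacitance = charge per voltage),
      = A·s/(kg·m²·s⁻³·A⁻¹) (substituting C and V),
      = kg⁻¹·m⁻²·s⁴·A².
  So F⁻¹ = kg·m²·s⁻⁴·A⁻².
  H = Wb/A (inductance = flux per current),
      = kg·m²·s⁻²·A⁻².
  So H² = kg²·m⁴·s⁻⁴·A⁻⁴.
  S = 1/Ω (conductance is reciprocal resistance),
      = kg⁻¹·m⁻²·s³·A².
  Bq = 1/s = s⁻¹ (activity is decays per second).
  Pa = N/m² (pressure = force per area),
      = kg·m⁻¹·s⁻².
  J = N·m (work = force × distance),
      = kg·m²·s⁻².
  Combining: Ω·W·F⁻¹·H²·S·m³·Bq·Pa·J = (kg·m²·s⁻³·A⁻²) · (kg·m²·s⁻³) · (kg·m²·s⁻⁴·A⁻²) · (kg²·m⁴·s⁻⁴·A⁻⁴) · (kg⁻¹·m⁻²·s³·A²) · m³ · s⁻¹ · (kg·m⁻¹·s⁻²) · (kg·m²·s⁻²) = kg⁶·m¹²·s⁻¹⁶·A⁻⁶.
Both reduce to kg⁶·m¹²·s⁻¹⁶·A⁻⁶.

Yes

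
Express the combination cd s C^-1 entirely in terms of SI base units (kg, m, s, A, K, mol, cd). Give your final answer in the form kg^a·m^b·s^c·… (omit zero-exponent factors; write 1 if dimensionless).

C = A·s = s·A (charge = current × time).
So C⁻¹ = s⁻¹·A⁻¹.
Combining: cd·s·C⁻¹ = cd · s · (s⁻¹·A⁻¹) = A⁻¹·cd.

A⁻¹·cd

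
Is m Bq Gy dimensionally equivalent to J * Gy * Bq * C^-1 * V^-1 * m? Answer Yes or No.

Yes

Left side:
  Bq = 1/s = s⁻¹ (activity is decays per second).
  Gy = J/kg (absorbed dose = energy per mass),
      = m²·s⁻².
  Combining: m·Bq·Gy = m · s⁻¹ · (m²·s⁻²) = m³·s⁻³.
Right side:
  J = kg·m²·s⁻².
  Gy = m²·s⁻².
  Bq = s⁻¹.
  C = s·A.
  So C⁻¹ = s⁻¹·A⁻¹.
  V = kg·m²·s⁻³·A⁻¹.
  So V⁻¹ = kg⁻¹·m⁻²·s³·A.
  Combining: J·Gy·Bq·C⁻¹·V⁻¹·m = (kg·m²·s⁻²) · (m²·s⁻²) · s⁻¹ · (s⁻¹·A⁻¹) · (kg⁻¹·m⁻²·s³·A) · m = m³·s⁻³.
Both reduce to m³·s⁻³.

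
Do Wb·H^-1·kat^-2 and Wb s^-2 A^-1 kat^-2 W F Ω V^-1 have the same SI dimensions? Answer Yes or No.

Left side:
  Wb = V·s (flux: a volt is a weber per second),
      = kg·m²·s⁻²·A⁻¹.
  H = Wb/A (inductance = flux per current),
      = kg·m²·s⁻²·A⁻².
  So H⁻¹ = kg⁻¹·m⁻²·s²·A².
  kat = mol/s = s⁻¹·mol (catalytic activity).
  So kat⁻² = s²·mol⁻².
  Combining: Wb·H⁻¹·kat⁻² = (kg·m²·s⁻²·A⁻¹) · (kg⁻¹·m⁻²·s²·A²) · (s²·mol⁻²) = s²·A·mol⁻².
Right side:
  Wb = V·s (flux: a volt is a weber per second),
      = kg·m²·s⁻²·A⁻¹.
  kat = mol/s = s⁻¹·mol (catalytic activity).
  So kat⁻² = s²·mol⁻².
  W = J/s (power = energy per time),
      = kg·m²·s⁻³.
  F = C/V (capacitance = charge per voltage),
      = A·s/(kg·m²·s⁻³·A⁻¹) (substituting C and V),
      = kg⁻¹·m⁻²·s⁴·A².
  Ω = V/A (resistance = voltage per current),
      = kg·m²·s⁻³·A⁻².
  V = W/A (potential = power per current),
      = kg·m²·s⁻³·A⁻¹.
  So V⁻¹ = kg⁻¹·m⁻²·s³·A.
  Combining: Wb·s⁻²·A⁻¹·kat⁻²·W·F·Ω·V⁻¹ = (kg·m²·s⁻²·A⁻¹) · s⁻² · A⁻¹ · (s²·mol⁻²) · (kg·m²·s⁻³) · (kg⁻¹·m⁻²·s⁴·A²) · (kg·m²·s⁻³·A⁻²) · (kg⁻¹·m⁻²·s³·A) = kg·m²·s⁻¹·A⁻¹·mol⁻².
Left is s²·A·mol⁻²; right is kg·m²·s⁻¹·A⁻¹·mol⁻² — different.

No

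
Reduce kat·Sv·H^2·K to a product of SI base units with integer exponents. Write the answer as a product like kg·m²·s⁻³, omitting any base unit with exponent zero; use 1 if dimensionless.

kat = mol/s = s⁻¹·mol (catalytic activity).
Sv = J/kg (equivalent dose = energy per mass),
    = m²·s⁻².
H = Wb/A (inductance = flux per current),
    = kg·m²·s⁻²·A⁻².
So H² = kg²·m⁴·s⁻⁴·A⁻⁴.
Combining: kat·Sv·H²·K = (s⁻¹·mol) · (m²·s⁻²) · (kg²·m⁴·s⁻⁴·A⁻⁴) · K = kg²·m⁶·s⁻⁷·A⁻⁴·K·mol.

kg²·m⁶·s⁻⁷·A⁻⁴·K·mol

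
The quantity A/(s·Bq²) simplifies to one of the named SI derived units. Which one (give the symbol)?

Bq = s⁻¹.
So Bq⁻² = s².
Combining: A·s⁻¹·Bq⁻² = A · s⁻¹ · s² = s·A.
s·A is the base-SI form of the coulomb.

C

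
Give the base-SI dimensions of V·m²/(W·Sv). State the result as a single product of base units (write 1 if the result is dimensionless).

V = kg·m²·s⁻³·A⁻¹.
W = kg·m²·s⁻³.
So W⁻¹ = kg⁻¹·m⁻²·s³.
Sv = m²·s⁻².
So Sv⁻¹ = m⁻²·s².
Combining: V·m²·W⁻¹·Sv⁻¹ = (kg·m²·s⁻³·A⁻¹) · m² · (kg⁻¹·m⁻²·s³) · (m⁻²·s²) = s²·A⁻¹.

s²·A⁻¹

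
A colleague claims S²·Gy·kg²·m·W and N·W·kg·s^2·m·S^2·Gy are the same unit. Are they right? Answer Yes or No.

No

Left side:
  S = kg⁻¹·m⁻²·s³·A².
  So S² = kg⁻²·m⁻⁴·s⁶·A⁴.
  Gy = m²·s⁻².
  W = kg·m²·s⁻³.
  Combining: S²·Gy·kg²·m·W = (kg⁻²·m⁻⁴·s⁶·A⁴) · (m²·s⁻²) · kg² · m · (kg·m²·s⁻³) = kg·m·s·A⁴.
Right side:
  N = kg·m/s² = kg·m·s⁻² (force = mass × acceleration).
  W = J/s (power = energy per time),
      = kg·m²·s⁻³.
  S = 1/Ω (conductance is reciprocal resistance),
      = kg⁻¹·m⁻²·s³·A².
  So S² = kg⁻²·m⁻⁴·s⁶·A⁴.
  Gy = J/kg (absorbed dose = energy per mass),
      = m²·s⁻².
  Combining: N·W·kg·s²·m·S²·Gy = (kg·m·s⁻²) · (kg·m²·s⁻³) · kg · s² · m · (kg⁻²·m⁻⁴·s⁶·A⁴) · (m²·s⁻²) = kg·m²·s·A⁴.
Left is kg·m·s·A⁴; right is kg·m²·s·A⁴ — different.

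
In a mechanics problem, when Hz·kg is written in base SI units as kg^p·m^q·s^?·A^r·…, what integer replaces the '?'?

-1

Hz = 1/s = s⁻¹ (frequency is cycles per second).
Combining: Hz·kg = s⁻¹ · kg = kg·s⁻¹.
The exponent of s is -1.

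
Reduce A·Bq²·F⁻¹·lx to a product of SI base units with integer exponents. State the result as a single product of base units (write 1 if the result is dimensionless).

Bq = 1/s = s⁻¹ (activity is decays per second).
So Bq² = s⁻².
F = C/V (capacitance = charge per voltage),
    = A·s/(kg·m²·s⁻³·A⁻¹) (substituting C and V),
    = kg⁻¹·m⁻²·s⁴·A².
So F⁻¹ = kg·m²·s⁻⁴·A⁻².
lx = lm/m² (illuminance = luminous flux per area),
    = m⁻²·cd.
Combining: A·Bq²·F⁻¹·lx = A · s⁻² · (kg·m²·s⁻⁴·A⁻²) · (m⁻²·cd) = kg·s⁻⁶·A⁻¹·cd.

kg·s⁻⁶·A⁻¹·cd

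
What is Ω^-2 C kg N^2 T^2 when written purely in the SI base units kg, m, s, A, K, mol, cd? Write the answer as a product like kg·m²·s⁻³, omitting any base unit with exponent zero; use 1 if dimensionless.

Ω = kg·m²·s⁻³·A⁻².
So Ω⁻² = kg⁻²·m⁻⁴·s⁶·A⁴.
C = s·A.
N = kg·m·s⁻².
So N² = kg²·m²·s⁻⁴.
T = kg·s⁻²·A⁻¹.
So T² = kg²·s⁻⁴·A⁻².
Combining: Ω⁻²·C·kg·N²·T² = (kg⁻²·m⁻⁴·s⁶·A⁴) · (s·A) · kg · (kg²·m²·s⁻⁴) · (kg²·s⁻⁴·A⁻²) = kg³·m⁻²·s⁻¹·A³.

kg³·m⁻²·s⁻¹·A³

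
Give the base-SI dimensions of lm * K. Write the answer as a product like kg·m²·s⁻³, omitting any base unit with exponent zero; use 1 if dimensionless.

lm = cd.
Combining: lm·K = cd · K = K·cd.

K·cd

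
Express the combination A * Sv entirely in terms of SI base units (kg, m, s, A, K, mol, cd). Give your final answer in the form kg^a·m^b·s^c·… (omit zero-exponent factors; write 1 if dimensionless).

m²·s⁻²·A

Sv = J/kg (equivalent dose = energy per mass),
    = m²·s⁻².
Combining: A·Sv = A · (m²·s⁻²) = m²·s⁻²·A.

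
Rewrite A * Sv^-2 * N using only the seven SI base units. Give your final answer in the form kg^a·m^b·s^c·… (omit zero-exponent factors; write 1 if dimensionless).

kg·m⁻³·s²·A

Sv = J/kg (equivalent dose = energy per mass),
    = m²·s⁻².
So Sv⁻² = m⁻⁴·s⁴.
N = kg·m/s² = kg·m·s⁻² (force = mass × acceleration).
Combining: A·Sv⁻²·N = A · (m⁻⁴·s⁴) · (kg·m·s⁻²) = kg·m⁻³·s²·A.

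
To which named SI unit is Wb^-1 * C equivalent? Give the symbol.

S

Wb = V·s (flux: a volt is a weber per second),
    = kg·m²·s⁻²·A⁻¹.
So Wb⁻¹ = kg⁻¹·m⁻²·s²·A.
C = A·s = s·A (charge = current × time).
Combining: Wb⁻¹·C = (kg⁻¹·m⁻²·s²·A) · (s·A) = kg⁻¹·m⁻²·s³·A².
kg⁻¹·m⁻²·s³·A² is the base-SI form of the siemens.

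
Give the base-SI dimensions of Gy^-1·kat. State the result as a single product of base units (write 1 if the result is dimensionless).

Gy = J/kg (absorbed dose = energy per mass),
    = m²·s⁻².
So Gy⁻¹ = m⁻²·s².
kat = mol/s = s⁻¹·mol (catalytic activity).
Combining: Gy⁻¹·kat = (m⁻²·s²) · (s⁻¹·mol) = m⁻²·s·mol.

m⁻²·s·mol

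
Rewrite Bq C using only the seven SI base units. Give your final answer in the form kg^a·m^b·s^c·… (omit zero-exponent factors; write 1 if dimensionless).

Bq = s⁻¹.
C = s·A.
Combining: Bq·C = s⁻¹ · (s·A) = A.

A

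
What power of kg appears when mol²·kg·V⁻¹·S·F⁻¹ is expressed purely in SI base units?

V = W/A (potential = power per current),
    = kg·m²·s⁻³·A⁻¹.
So V⁻¹ = kg⁻¹·m⁻²·s³·A.
S = 1/Ω (conductance is reciprocal resistance),
    = kg⁻¹·m⁻²·s³·A².
F = C/V (capacitance = charge per voltage),
    = A·s/(kg·m²·s⁻³·A⁻¹) (substituting C and V),
    = kg⁻¹·m⁻²·s⁴·A².
So F⁻¹ = kg·m²·s⁻⁴·A⁻².
Combining: mol²·kg·V⁻¹·S·F⁻¹ = mol² · kg · (kg⁻¹·m⁻²·s³·A) · (kg⁻¹·m⁻²·s³·A²) · (kg·m²·s⁻⁴·A⁻²) = m⁻²·s²·A·mol².
The exponent of kg is 0.

0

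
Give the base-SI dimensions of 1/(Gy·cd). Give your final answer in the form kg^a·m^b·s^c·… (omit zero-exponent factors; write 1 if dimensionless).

Gy = J/kg (absorbed dose = energy per mass),
    = m²·s⁻².
So Gy⁻¹ = m⁻²·s².
Combining: Gy⁻¹·cd⁻¹ = (m⁻²·s²) · cd⁻¹ = m⁻²·s²·cd⁻¹.

m⁻²·s²·cd⁻¹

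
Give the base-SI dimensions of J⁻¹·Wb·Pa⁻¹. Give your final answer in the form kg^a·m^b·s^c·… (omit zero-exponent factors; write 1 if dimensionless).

kg⁻¹·m·s²·A⁻¹

J = kg·m²·s⁻².
So J⁻¹ = kg⁻¹·m⁻²·s².
Wb = kg·m²·s⁻²·A⁻¹.
Pa = kg·m⁻¹·s⁻².
So Pa⁻¹ = kg⁻¹·m·s².
Combining: J⁻¹·Wb·Pa⁻¹ = (kg⁻¹·m⁻²·s²) · (kg·m²·s⁻²·A⁻¹) · (kg⁻¹·m·s²) = kg⁻¹·m·s²·A⁻¹.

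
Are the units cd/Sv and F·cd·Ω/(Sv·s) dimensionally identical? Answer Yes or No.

Yes

Left side:
  Sv = m²·s⁻².
  So Sv⁻¹ = m⁻²·s².
  Combining: Sv⁻¹·cd = (m⁻²·s²) · cd = m⁻²·s²·cd.
Right side:
  Sv = J/kg (equivalent dose = energy per mass),
      = m²·s⁻².
  So Sv⁻¹ = m⁻²·s².
  F = C/V (capacitance = charge per voltage),
      = A·s/(kg·m²·s⁻³·A⁻¹) (substituting C and V),
      = kg⁻¹·m⁻²·s⁴·A².
  Ω = V/A (resistance = voltage per current),
      = kg·m²·s⁻³·A⁻².
  Combining: Sv⁻¹·F·s⁻¹·cd·Ω = (m⁻²·s²) · (kg⁻¹·m⁻²·s⁴·A²) · s⁻¹ · cd · (kg·m²·s⁻³·A⁻²) = m⁻²·s²·cd.
Both reduce to m⁻²·s²·cd.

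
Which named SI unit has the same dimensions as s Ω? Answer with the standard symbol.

Ω = kg·m²·s⁻³·A⁻².
Combining: s·Ω = s · (kg·m²·s⁻³·A⁻²) = kg·m²·s⁻²·A⁻².
kg·m²·s⁻²·A⁻² is the base-SI form of the henry.

H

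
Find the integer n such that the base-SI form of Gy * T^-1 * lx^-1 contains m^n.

4

Gy = J/kg (absorbed dose = energy per mass),
    = m²·s⁻².
T = Wb/m² (flux density = flux per area),
    = kg·s⁻²·A⁻¹.
So T⁻¹ = kg⁻¹·s²·A.
lx = lm/m² (illuminance = luminous flux per area),
    = m⁻²·cd.
So lx⁻¹ = m²·cd⁻¹.
Combining: Gy·T⁻¹·lx⁻¹ = (m²·s⁻²) · (kg⁻¹·s²·A) · (m²·cd⁻¹) = kg⁻¹·m⁴·A·cd⁻¹.
The exponent of m is 4.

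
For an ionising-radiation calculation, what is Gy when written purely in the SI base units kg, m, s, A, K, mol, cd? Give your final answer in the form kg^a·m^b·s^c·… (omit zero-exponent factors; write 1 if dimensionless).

Gy = J/kg (absorbed dose = energy per mass),
    = m²·s⁻².

m²·s⁻²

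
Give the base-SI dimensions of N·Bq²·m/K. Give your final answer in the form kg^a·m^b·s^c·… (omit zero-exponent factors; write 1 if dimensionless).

kg·m²·s⁻⁴·K⁻¹

N = kg·m·s⁻².
Bq = s⁻¹.
So Bq² = s⁻².
Combining: N·Bq²·K⁻¹·m = (kg·m·s⁻²) · s⁻² · K⁻¹ · m = kg·m²·s⁻⁴·K⁻¹.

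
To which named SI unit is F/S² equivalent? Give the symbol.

S = kg⁻¹·m⁻²·s³·A².
So S⁻² = kg²·m⁴·s⁻⁶·A⁻⁴.
F = kg⁻¹·m⁻²·s⁴·A².
Combining: S⁻²·F = (kg²·m⁴·s⁻⁶·A⁻⁴) · (kg⁻¹·m⁻²·s⁴·A²) = kg·m²·s⁻²·A⁻².
kg·m²·s⁻²·A⁻² is the base-SI form of the henry.

H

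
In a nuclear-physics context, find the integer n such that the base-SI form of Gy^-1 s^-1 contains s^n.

1

Gy = m²·s⁻².
So Gy⁻¹ = m⁻²·s².
Combining: Gy⁻¹·s⁻¹ = (m⁻²·s²) · s⁻¹ = m⁻²·s.
The exponent of s is 1.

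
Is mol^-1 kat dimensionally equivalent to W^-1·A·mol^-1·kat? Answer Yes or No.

No

Left side:
  kat = s⁻¹·mol.
  Combining: mol⁻¹·kat = mol⁻¹ · (s⁻¹·mol) = s⁻¹.
Right side:
  W = J/s (power = energy per time),
      = kg·m²·s⁻³.
  So W⁻¹ = kg⁻¹·m⁻²·s³.
  kat = mol/s = s⁻¹·mol (catalytic activity).
  Combining: W⁻¹·A·mol⁻¹·kat = (kg⁻¹·m⁻²·s³) · A · mol⁻¹ · (s⁻¹·mol) = kg⁻¹·m⁻²·s²·A.
Left is s⁻¹; right is kg⁻¹·m⁻²·s²·A — different.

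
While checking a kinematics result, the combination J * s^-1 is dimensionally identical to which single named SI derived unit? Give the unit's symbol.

J = N·m (work = force × distance),
    = kg·m²·s⁻².
Combining: J·s⁻¹ = (kg·m²·s⁻²) · s⁻¹ = kg·m²·s⁻³.
kg·m²·s⁻³ is the base-SI form of the watt.

W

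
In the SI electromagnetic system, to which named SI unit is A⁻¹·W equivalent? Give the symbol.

V

W = J/s (power = energy per time),
    = kg·m²·s⁻³.
Combining: A⁻¹·W = A⁻¹ · (kg·m²·s⁻³) = kg·m²·s⁻³·A⁻¹.
kg·m²·s⁻³·A⁻¹ is the base-SI form of the volt.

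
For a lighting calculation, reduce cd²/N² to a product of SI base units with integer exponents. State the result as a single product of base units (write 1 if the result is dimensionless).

kg⁻²·m⁻²·s⁴·cd²

N = kg·m/s² = kg·m·s⁻² (force = mass × acceleration).
So N⁻² = kg⁻²·m⁻²·s⁴.
Combining: cd²·N⁻² = cd² · (kg⁻²·m⁻²·s⁴) = kg⁻²·m⁻²·s⁴·cd².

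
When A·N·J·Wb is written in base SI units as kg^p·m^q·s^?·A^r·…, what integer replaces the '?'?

N = kg·m/s² = kg·m·s⁻² (force = mass × acceleration).
J = N·m (work = force × distance),
    = kg·m²·s⁻².
Wb = V·s (flux: a volt is a weber per second),
    = kg·m²·s⁻²·A⁻¹.
Combining: A·N·J·Wb = A · (kg·m·s⁻²) · (kg·m²·s⁻²) · (kg·m²·s⁻²·A⁻¹) = kg³·m⁵·s⁻⁶.
The exponent of s is -6.

-6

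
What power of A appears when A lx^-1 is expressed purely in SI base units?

lx = m⁻²·cd.
So lx⁻¹ = m²·cd⁻¹.
Combining: A·lx⁻¹ = A · (m²·cd⁻¹) = m²·A·cd⁻¹.
The exponent of A is 1.

1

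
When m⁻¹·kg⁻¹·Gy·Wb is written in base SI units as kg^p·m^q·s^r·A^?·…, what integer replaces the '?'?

-1

Gy = J/kg (absorbed dose = energy per mass),
    = m²·s⁻².
Wb = V·s (flux: a volt is a weber per second),
    = kg·m²·s⁻²·A⁻¹.
Combining: m⁻¹·kg⁻¹·Gy·Wb = m⁻¹ · kg⁻¹ · (m²·s⁻²) · (kg·m²·s⁻²·A⁻¹) = m³·s⁻⁴·A⁻¹.
The exponent of A is -1.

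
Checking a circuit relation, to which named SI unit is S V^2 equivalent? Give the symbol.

W

S = kg⁻¹·m⁻²·s³·A².
V = kg·m²·s⁻³·A⁻¹.
So V² = kg²·m⁴·s⁻⁶·A⁻².
Combining: S·V² = (kg⁻¹·m⁻²·s³·A²) · (kg²·m⁴·s⁻⁶·A⁻²) = kg·m²·s⁻³.
kg·m²·s⁻³ is the base-SI form of the watt.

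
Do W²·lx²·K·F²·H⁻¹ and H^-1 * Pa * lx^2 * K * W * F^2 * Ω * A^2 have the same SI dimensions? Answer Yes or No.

Left side:
  W = kg·m²·s⁻³.
  So W² = kg²·m⁴·s⁻⁶.
  lx = m⁻²·cd.
  So lx² = m⁻⁴·cd².
  F = kg⁻¹·m⁻²·s⁴·A².
  So F² = kg⁻²·m⁻⁴·s⁸·A⁴.
  H = kg·m²·s⁻²·A⁻².
  So H⁻¹ = kg⁻¹·m⁻²·s²·A².
  Combining: W²·lx²·K·F²·H⁻¹ = (kg²·m⁴·s⁻⁶) · (m⁻⁴·cd²) · K · (kg⁻²·m⁻⁴·s⁸·A⁴) · (kg⁻¹·m⁻²·s²·A²) = kg⁻¹·m⁻⁶·s⁴·A⁶·K·cd².
Right side:
  H = kg·m²·s⁻²·A⁻².
  So H⁻¹ = kg⁻¹·m⁻²·s²·A².
  Pa = kg·m⁻¹·s⁻².
  lx = m⁻²·cd.
  So lx² = m⁻⁴·cd².
  W = kg·m²·s⁻³.
  F = kg⁻¹·m⁻²·s⁴·A².
  So F² = kg⁻²·m⁻⁴·s⁸·A⁴.
  Ω = kg·m²·s⁻³·A⁻².
  Combining: H⁻¹·Pa·lx²·K·W·F²·Ω·A² = (kg⁻¹·m⁻²·s²·A²) · (kg·m⁻¹·s⁻²) · (m⁻⁴·cd²) · K · (kg·m²·s⁻³) · (kg⁻²·m⁻⁴·s⁸·A⁴) · (kg·m²·s⁻³·A⁻²) · A² = m⁻⁷·s²·A⁶·K·cd².
Left is kg⁻¹·m⁻⁶·s⁴·A⁶·K·cd²; right is m⁻⁷·s²·A⁶·K·cd² — different.

No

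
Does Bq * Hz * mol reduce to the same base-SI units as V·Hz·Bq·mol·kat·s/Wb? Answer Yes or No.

Left side:
  Bq = 1/s = s⁻¹ (activity is decays per second).
  Hz = 1/s = s⁻¹ (frequency is cycles per second).
  Combining: Bq·Hz·mol = s⁻¹ · s⁻¹ · mol = s⁻²·mol.
Right side:
  V = kg·m²·s⁻³·A⁻¹.
  Hz = s⁻¹.
  Bq = s⁻¹.
  Wb = kg·m²·s⁻²·A⁻¹.
  So Wb⁻¹ = kg⁻¹·m⁻²·s²·A.
  kat = s⁻¹·mol.
  Combining: V·Hz·Bq·mol·Wb⁻¹·kat·s = (kg·m²·s⁻³·A⁻¹) · s⁻¹ · s⁻¹ · mol · (kg⁻¹·m⁻²·s²·A) · (s⁻¹·mol) · s = s⁻³·mol².
Left is s⁻²·mol; right is s⁻³·mol² — different.

No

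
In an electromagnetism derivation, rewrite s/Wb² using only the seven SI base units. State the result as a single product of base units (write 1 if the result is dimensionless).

Wb = V·s (flux: a volt is a weber per second),
    = kg·m²·s⁻²·A⁻¹.
So Wb⁻² = kg⁻²·m⁻⁴·s⁴·A².
Combining: s·Wb⁻² = s · (kg⁻²·m⁻⁴·s⁴·A²) = kg⁻²·m⁻⁴·s⁵·A².

kg⁻²·m⁻⁴·s⁵·A²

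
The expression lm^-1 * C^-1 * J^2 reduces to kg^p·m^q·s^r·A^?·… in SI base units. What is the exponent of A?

lm = cd·sr = cd (luminous flux; sr is dimensionless).
So lm⁻¹ = cd⁻¹.
C = A·s = s·A (charge = current × time).
So C⁻¹ = s⁻¹·A⁻¹.
J = N·m (work = force × distance),
    = kg·m²·s⁻².
So J² = kg²·m⁴·s⁻⁴.
Combining: lm⁻¹·C⁻¹·J² = cd⁻¹ · (s⁻¹·A⁻¹) · (kg²·m⁴·s⁻⁴) = kg²·m⁴·s⁻⁵·A⁻¹·cd⁻¹.
The exponent of A is -1.

-1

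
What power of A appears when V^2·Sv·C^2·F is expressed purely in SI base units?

V = W/A (potential = power per current),
    = kg·m²·s⁻³·A⁻¹.
So V² = kg²·m⁴·s⁻⁶·A⁻².
Sv = J/kg (equivalent dose = energy per mass),
    = m²·s⁻².
C = A·s = s·A (charge = current × time).
So C² = s²·A².
F = C/V (capacitance = charge per voltage),
    = A·s/(kg·m²·s⁻³·A⁻¹) (substituting C and V),
    = kg⁻¹·m⁻²·s⁴·A².
Combining: V²·Sv·C²·F = (kg²·m⁴·s⁻⁶·A⁻²) · (m²·s⁻²) · (s²·A²) · (kg⁻¹·m⁻²·s⁴·A²) = kg·m⁴·s⁻²·A².
The exponent of A is 2.

2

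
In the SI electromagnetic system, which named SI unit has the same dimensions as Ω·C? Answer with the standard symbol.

Ω = V/A (resistance = voltage per current),
    = kg·m²·s⁻³·A⁻².
C = A·s = s·A (charge = current × time).
Combining: Ω·C = (kg·m²·s⁻³·A⁻²) · (s·A) = kg·m²·s⁻²·A⁻¹.
kg·m²·s⁻²·A⁻¹ is the base-SI form of the weber.

Wb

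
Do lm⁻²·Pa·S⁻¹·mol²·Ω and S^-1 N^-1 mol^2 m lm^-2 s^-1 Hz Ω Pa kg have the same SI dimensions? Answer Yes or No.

Left side:
  lm = cd·sr = cd (luminous flux; sr is dimensionless).
  So lm⁻² = cd⁻².
  Pa = N/m² (pressure = force per area),
      = kg·m⁻¹·s⁻².
  S = 1/Ω (conductance is reciprocal resistance),
      = kg⁻¹·m⁻²·s³·A².
  So S⁻¹ = kg·m²·s⁻³·A⁻².
  Ω = V/A (resistance = voltage per current),
      = kg·m²·s⁻³·A⁻².
  Combining: lm⁻²·Pa·S⁻¹·mol²·Ω = cd⁻² · (kg·m⁻¹·s⁻²) · (kg·m²·s⁻³·A⁻²) · mol² · (kg·m²·s⁻³·A⁻²) = kg³·m³·s⁻⁸·A⁻⁴·mol²·cd⁻².
Right side:
  S = 1/Ω (conductance is reciprocal resistance),
      = kg⁻¹·m⁻²·s³·A².
  So S⁻¹ = kg·m²·s⁻³·A⁻².
  N = kg·m/s² = kg·m·s⁻² (force = mass × acceleration).
  So N⁻¹ = kg⁻¹·m⁻¹·s².
  lm = cd·sr = cd (luminous flux; sr is dimensionless).
  So lm⁻² = cd⁻².
  Hz = 1/s = s⁻¹ (frequency is cycles per second).
  Ω = V/A (resistance = voltage per current),
      = kg·m²·s⁻³·A⁻².
  Pa = N/m² (pressure = force per area),
      = kg·m⁻¹·s⁻².
  Combining: S⁻¹·N⁻¹·mol²·m·lm⁻²·s⁻¹·Hz·Ω·Pa·kg = (kg·m²·s⁻³·A⁻²) · (kg⁻¹·m⁻¹·s²) · mol² · m · cd⁻² · s⁻¹ · s⁻¹ · (kg·m²·s⁻³·A⁻²) · (kg·m⁻¹·s⁻²) · kg = kg³·m³·s⁻⁸·A⁻⁴·mol²·cd⁻².
Both reduce to kg³·m³·s⁻⁸·A⁻⁴·mol²·cd⁻².

Yes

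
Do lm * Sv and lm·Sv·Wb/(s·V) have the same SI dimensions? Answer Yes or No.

Yes

Left side:
  lm = cd·sr = cd (luminous flux; sr is dimensionless).
  Sv = J/kg (equivalent dose = energy per mass),
      = m²·s⁻².
  Combining: lm·Sv = cd · (m²·s⁻²) = m²·s⁻²·cd.
Right side:
  lm = cd·sr = cd (luminous flux; sr is dimensionless).
  Sv = J/kg (equivalent dose = energy per mass),
      = m²·s⁻².
  Wb = V·s (flux: a volt is a weber per second),
      = kg·m²·s⁻²·A⁻¹.
  V = W/A (potential = power per current),
      = kg·m²·s⁻³·A⁻¹.
  So V⁻¹ = kg⁻¹·m⁻²·s³·A.
  Combining: lm·Sv·Wb·s⁻¹·V⁻¹ = cd · (m²·s⁻²) · (kg·m²·s⁻²·A⁻¹) · s⁻¹ · (kg⁻¹·m⁻²·s³·A) = m²·s⁻²·cd.
Both reduce to m²·s⁻²·cd.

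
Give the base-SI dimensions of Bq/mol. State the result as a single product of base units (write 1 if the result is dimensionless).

Bq = s⁻¹.
Combining: Bq·mol⁻¹ = s⁻¹ · mol⁻¹ = s⁻¹·mol⁻¹.

s⁻¹·mol⁻¹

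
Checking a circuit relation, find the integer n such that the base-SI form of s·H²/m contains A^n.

-4

H = Wb/A (inductance = flux per current),
    = kg·m²·s⁻²·A⁻².
So H² = kg²·m⁴·s⁻⁴·A⁻⁴.
Combining: s·m⁻¹·H² = s · m⁻¹ · (kg²·m⁴·s⁻⁴·A⁻⁴) = kg²·m³·s⁻³·A⁻⁴.
The exponent of A is -4.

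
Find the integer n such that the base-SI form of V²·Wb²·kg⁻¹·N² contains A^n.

-4

V = kg·m²·s⁻³·A⁻¹.
So V² = kg²·m⁴·s⁻⁶·A⁻².
Wb = kg·m²·s⁻²·A⁻¹.
So Wb² = kg²·m⁴·s⁻⁴·A⁻².
N = kg·m·s⁻².
So N² = kg²·m²·s⁻⁴.
Combining: V²·Wb²·kg⁻¹·N² = (kg²·m⁴·s⁻⁶·A⁻²) · (kg²·m⁴·s⁻⁴·A⁻²) · kg⁻¹ · (kg²·m²·s⁻⁴) = kg⁵·m¹⁰·s⁻¹⁴·A⁻⁴.
The exponent of A is -4.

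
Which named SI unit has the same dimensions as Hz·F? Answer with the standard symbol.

S

Hz = 1/s = s⁻¹ (frequency is cycles per second).
F = C/V (capacitance = charge per voltage),
    = A·s/(kg·m²·s⁻³·A⁻¹) (substituting C and V),
    = kg⁻¹·m⁻²·s⁴·A².
Combining: Hz·F = s⁻¹ · (kg⁻¹·m⁻²·s⁴·A²) = kg⁻¹·m⁻²·s³·A².
kg⁻¹·m⁻²·s³·A² is the base-SI form of the siemens.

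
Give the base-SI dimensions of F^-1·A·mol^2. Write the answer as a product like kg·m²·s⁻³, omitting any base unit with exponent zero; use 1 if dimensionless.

F = C/V (capacitance = charge per voltage),
    = A·s/(kg·m²·s⁻³·A⁻¹) (substituting C and V),
    = kg⁻¹·m⁻²·s⁴·A².
So F⁻¹ = kg·m²·s⁻⁴·A⁻².
Combining: F⁻¹·A·mol² = (kg·m²·s⁻⁴·A⁻²) · A · mol² = kg·m²·s⁻⁴·A⁻¹·mol².

kg·m²·s⁻⁴·A⁻¹·mol²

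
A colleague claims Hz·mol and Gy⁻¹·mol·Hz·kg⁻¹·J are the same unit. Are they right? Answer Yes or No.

Left side:
  Hz = s⁻¹.
  Combining: Hz·mol = s⁻¹ · mol = s⁻¹·mol.
Right side:
  Gy = J/kg (absorbed dose = energy per mass),
      = m²·s⁻².
  So Gy⁻¹ = m⁻²·s².
  Hz = 1/s = s⁻¹ (frequency is cycles per second).
  J = N·m (work = force × distance),
      = kg·m²·s⁻².
  Combining: Gy⁻¹·mol·Hz·kg⁻¹·J = (m⁻²·s²) · mol · s⁻¹ · kg⁻¹ · (kg·m²·s⁻²) = s⁻¹·mol.
Both reduce to s⁻¹·mol.

Yes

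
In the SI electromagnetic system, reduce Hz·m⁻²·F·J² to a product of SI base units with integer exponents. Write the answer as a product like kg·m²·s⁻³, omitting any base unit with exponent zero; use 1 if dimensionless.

kg·s⁻¹·A²

Hz = s⁻¹.
F = kg⁻¹·m⁻²·s⁴·A².
J = kg·m²·s⁻².
So J² = kg²·m⁴·s⁻⁴.
Combining: Hz·m⁻²·F·J² = s⁻¹ · m⁻² · (kg⁻¹·m⁻²·s⁴·A²) · (kg²·m⁴·s⁻⁴) = kg·s⁻¹·A².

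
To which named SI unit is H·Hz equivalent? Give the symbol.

Ω

H = Wb/A (inductance = flux per current),
    = kg·m²·s⁻²·A⁻².
Hz = 1/s = s⁻¹ (frequency is cycles per second).
Combining: H·Hz = (kg·m²·s⁻²·A⁻²) · s⁻¹ = kg·m²·s⁻³·A⁻².
kg·m²·s⁻³·A⁻² is the base-SI form of the ohm.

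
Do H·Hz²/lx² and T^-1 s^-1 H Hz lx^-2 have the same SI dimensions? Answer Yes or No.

Left side:
  H = kg·m²·s⁻²·A⁻².
  lx = m⁻²·cd.
  So lx⁻² = m⁴·cd⁻².
  Hz = s⁻¹.
  So Hz² = s⁻².
  Combining: H·lx⁻²·Hz² = (kg·m²·s⁻²·A⁻²) · (m⁴·cd⁻²) · s⁻² = kg·m⁶·s⁻⁴·A⁻²·cd⁻².
Right side:
  T = kg·s⁻²·A⁻¹.
  So T⁻¹ = kg⁻¹·s²·A.
  H = kg·m²·s⁻²·A⁻².
  Hz = s⁻¹.
  lx = m⁻²·cd.
  So lx⁻² = m⁴·cd⁻².
  Combining: T⁻¹·s⁻¹·H·Hz·lx⁻² = (kg⁻¹·s²·A) · s⁻¹ · (kg·m²·s⁻²·A⁻²) · s⁻¹ · (m⁴·cd⁻²) = m⁶·s⁻²·A⁻¹·cd⁻².
Left is kg·m⁶·s⁻⁴·A⁻²·cd⁻²; right is m⁶·s⁻²·A⁻¹·cd⁻² — different.

No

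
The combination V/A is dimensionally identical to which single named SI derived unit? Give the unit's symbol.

V = W/A (potential = power per current),
    = kg·m²·s⁻³·A⁻¹.
Combining: A⁻¹·V = A⁻¹ · (kg·m²·s⁻³·A⁻¹) = kg·m²·s⁻³·A⁻².
kg·m²·s⁻³·A⁻² is the base-SI form of the ohm.

Ω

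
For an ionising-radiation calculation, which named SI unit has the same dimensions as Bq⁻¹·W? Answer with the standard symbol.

J

Bq = 1/s = s⁻¹ (activity is decays per second).
So Bq⁻¹ = s.
W = J/s (power = energy per time),
    = kg·m²·s⁻³.
Combining: Bq⁻¹·W = s · (kg·m²·s⁻³) = kg·m²·s⁻².
kg·m²·s⁻² is the base-SI form of the joule.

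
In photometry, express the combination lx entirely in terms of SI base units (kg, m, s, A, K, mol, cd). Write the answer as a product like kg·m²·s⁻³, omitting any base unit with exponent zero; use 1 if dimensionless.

lx = lm/m² (illuminance = luminous flux per area),
    = m⁻²·cd.

m⁻²·cd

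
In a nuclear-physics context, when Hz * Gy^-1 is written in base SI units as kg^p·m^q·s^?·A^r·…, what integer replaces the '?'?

Hz = s⁻¹.
Gy = m²·s⁻².
So Gy⁻¹ = m⁻²·s².
Combining: Hz·Gy⁻¹ = s⁻¹ · (m⁻²·s²) = m⁻²·s.
The exponent of s is 1.

1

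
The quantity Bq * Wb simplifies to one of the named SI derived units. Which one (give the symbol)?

V

Bq = s⁻¹.
Wb = kg·m²·s⁻²·A⁻¹.
Combining: Bq·Wb = s⁻¹ · (kg·m²·s⁻²·A⁻¹) = kg·m²·s⁻³·A⁻¹.
kg·m²·s⁻³·A⁻¹ is the base-SI form of the volt.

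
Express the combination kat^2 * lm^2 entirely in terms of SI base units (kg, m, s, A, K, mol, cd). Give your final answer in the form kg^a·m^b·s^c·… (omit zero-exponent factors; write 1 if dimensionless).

s⁻²·mol²·cd²

kat = mol/s = s⁻¹·mol (catalytic activity).
So kat² = s⁻²·mol².
lm = cd·sr = cd (luminous flux; sr is dimensionless).
So lm² = cd².
Combining: kat²·lm² = (s⁻²·mol²) · cd² = s⁻²·mol²·cd².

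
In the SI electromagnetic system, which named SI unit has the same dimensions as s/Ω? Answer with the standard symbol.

F

Ω = V/A (resistance = voltage per current),
    = kg·m²·s⁻³·A⁻².
So Ω⁻¹ = kg⁻¹·m⁻²·s³·A².
Combining: Ω⁻¹·s = (kg⁻¹·m⁻²·s³·A²) · s = kg⁻¹·m⁻²·s⁴·A².
kg⁻¹·m⁻²·s⁴·A² is the base-SI form of the farad.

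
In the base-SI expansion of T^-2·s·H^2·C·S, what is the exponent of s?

5

T = kg·s⁻²·A⁻¹.
So T⁻² = kg⁻²·s⁴·A².
H = kg·m²·s⁻²·A⁻².
So H² = kg²·m⁴·s⁻⁴·A⁻⁴.
C = s·A.
S = kg⁻¹·m⁻²·s³·A².
Combining: T⁻²·s·H²·C·S = (kg⁻²·s⁴·A²) · s · (kg²·m⁴·s⁻⁴·A⁻⁴) · (s·A) · (kg⁻¹·m⁻²·s³·A²) = kg⁻¹·m²·s⁵·A.
The exponent of s is 5.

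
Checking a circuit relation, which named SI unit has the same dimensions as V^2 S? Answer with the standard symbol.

V = W/A (potential = power per current),
    = kg·m²·s⁻³·A⁻¹.
So V² = kg²·m⁴·s⁻⁶·A⁻².
S = 1/Ω (conductance is reciprocal resistance),
    = kg⁻¹·m⁻²·s³·A².
Combining: V²·S = (kg²·m⁴·s⁻⁶·A⁻²) · (kg⁻¹·m⁻²·s³·A²) = kg·m²·s⁻³.
kg·m²·s⁻³ is the base-SI form of the watt.

W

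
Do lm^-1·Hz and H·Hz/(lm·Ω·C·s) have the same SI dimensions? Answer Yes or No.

No

Left side:
  lm = cd.
  So lm⁻¹ = cd⁻¹.
  Hz = s⁻¹.
  Combining: lm⁻¹·Hz = cd⁻¹ · s⁻¹ = s⁻¹·cd⁻¹.
Right side:
  H = Wb/A (inductance = flux per current),
      = kg·m²·s⁻²·A⁻².
  lm = cd·sr = cd (luminous flux; sr is dimensionless).
  So lm⁻¹ = cd⁻¹.
  Ω = V/A (resistance = voltage per current),
      = kg·m²·s⁻³·A⁻².
  So Ω⁻¹ = kg⁻¹·m⁻²·s³·A².
  C = A·s = s·A (charge = current × time).
  So C⁻¹ = s⁻¹·A⁻¹.
  Hz = 1/s = s⁻¹ (frequency is cycles per second).
  Combining: H·lm⁻¹·Ω⁻¹·C⁻¹·Hz·s⁻¹ = (kg·m²·s⁻²·A⁻²) · cd⁻¹ · (kg⁻¹·m⁻²·s³·A²) · (s⁻¹·A⁻¹) · s⁻¹ · s⁻¹ = s⁻²·A⁻¹·cd⁻¹.
Left is s⁻¹·cd⁻¹; right is s⁻²·A⁻¹·cd⁻¹ — different.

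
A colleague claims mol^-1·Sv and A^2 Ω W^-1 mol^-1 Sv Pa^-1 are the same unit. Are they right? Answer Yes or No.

No

Left side:
  Sv = m²·s⁻².
  Combining: mol⁻¹·Sv = mol⁻¹ · (m²·s⁻²) = m²·s⁻²·mol⁻¹.
Right side:
  Ω = V/A (resistance = voltage per current),
      = kg·m²·s⁻³·A⁻².
  W = J/s (power = energy per time),
      = kg·m²·s⁻³.
  So W⁻¹ = kg⁻¹·m⁻²·s³.
  Sv = J/kg (equivalent dose = energy per mass),
      = m²·s⁻².
  Pa = N/m² (pressure = force per area),
      = kg·m⁻¹·s⁻².
  So Pa⁻¹ = kg⁻¹·m·s².
  Combining: A²·Ω·W⁻¹·mol⁻¹·Sv·Pa⁻¹ = A² · (kg·m²·s⁻³·A⁻²) · (kg⁻¹·m⁻²·s³) · mol⁻¹ · (m²·s⁻²) · (kg⁻¹·m·s²) = kg⁻¹·m³·mol⁻¹.
Left is m²·s⁻²·mol⁻¹; right is kg⁻¹·m³·mol⁻¹ — different.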